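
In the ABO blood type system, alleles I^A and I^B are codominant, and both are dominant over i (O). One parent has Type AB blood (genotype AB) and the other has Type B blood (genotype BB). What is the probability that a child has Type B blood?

Cross: AB × BB
Possible offspring genotypes: 2 AB, 2 BB
Blood type counts: 2 Type AB, 2 Type B
Probability of Type B: 2/4 = 1/2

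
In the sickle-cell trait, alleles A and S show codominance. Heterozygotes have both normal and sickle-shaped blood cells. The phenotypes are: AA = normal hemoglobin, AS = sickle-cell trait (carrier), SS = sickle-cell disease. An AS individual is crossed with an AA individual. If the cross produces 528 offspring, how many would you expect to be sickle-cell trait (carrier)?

Punnett square for AS × AA:
Offspring genotypes: 2 AA, 2 AS
Phenotype counts: 2 normal hemoglobin, 2 sickle-cell trait (carrier)
sickle-cell trait (carrier): 2 out of 4 → fraction 1/2
Expected count = 1/2 × 528 = 264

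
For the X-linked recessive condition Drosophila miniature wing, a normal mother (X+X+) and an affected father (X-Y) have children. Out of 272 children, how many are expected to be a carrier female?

Cross: X+X+ × X-Y
Offspring: 2 X+X-, 2 X+Y
Probability of a carrier female: 2/4 = 1/2
Expected count = 1/2 × 272 = 136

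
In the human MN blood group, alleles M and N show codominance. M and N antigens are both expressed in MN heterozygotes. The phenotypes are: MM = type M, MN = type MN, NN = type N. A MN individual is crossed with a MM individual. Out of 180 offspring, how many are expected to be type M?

Punnett square for MN × MM:
Offspring genotypes: 2 MM, 2 MN
Phenotype counts: 2 type M, 2 type MN
type M: 2 out of 4 → fraction 1/2
Expected count = 1/2 × 180 = 90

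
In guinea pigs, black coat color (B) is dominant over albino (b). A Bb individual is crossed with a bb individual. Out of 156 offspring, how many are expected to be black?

Punnett square for Bb × bb:
Offspring genotypes: 2 Bb, 2 bb
black: 2, albino: 2
black: 2 out of 4 → fraction 1/2
Expected count = 1/2 × 156 = 78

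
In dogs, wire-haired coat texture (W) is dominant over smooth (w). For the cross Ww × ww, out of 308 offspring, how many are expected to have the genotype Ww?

Punnett square for Ww × ww:
Offspring genotypes: 2 Ww, 2 ww
Total offspring: 4
Count with target: 2
Probability: 2/4 = 1/2
Expected count = 1/2 × 308 = 154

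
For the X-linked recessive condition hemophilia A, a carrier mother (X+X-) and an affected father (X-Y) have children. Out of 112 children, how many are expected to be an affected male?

Cross: X+X- × X-Y
Offspring: 1 X+X-, 1 X+Y, 1 X-X-, 1 X-Y
Probability of an affected male: 1/4
Expected count = 1/4 × 112 = 28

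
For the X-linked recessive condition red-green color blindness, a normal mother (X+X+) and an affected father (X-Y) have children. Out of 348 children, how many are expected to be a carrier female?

Cross: X+X+ × X-Y
Offspring: 2 X+X-, 2 X+Y
Probability of a carrier female: 2/4 = 1/2
Expected count = 1/2 × 348 = 174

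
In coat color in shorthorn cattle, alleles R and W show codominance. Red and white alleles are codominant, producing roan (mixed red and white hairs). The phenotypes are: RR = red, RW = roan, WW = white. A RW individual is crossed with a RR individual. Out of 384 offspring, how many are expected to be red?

Punnett square for RW × RR:
Offspring genotypes: 2 RR, 2 RW
Phenotype counts: 2 red, 2 roan
red: 2 out of 4 → fraction 1/2
Expected count = 1/2 × 384 = 192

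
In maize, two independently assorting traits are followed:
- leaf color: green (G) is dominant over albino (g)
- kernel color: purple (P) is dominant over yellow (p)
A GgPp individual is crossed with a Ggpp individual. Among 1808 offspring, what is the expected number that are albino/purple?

Dihybrid cross GgPp × Ggpp — consider each gene separately:
leaf color: Gg × Gg → 1 GG, 2 Gg, 1 gg → 3 G_ : 1 gg (out of 4)
kernel color: Pp × pp → 2 Pp, 2 pp → 2 P_ : 2 pp (out of 4)
Combine (counts out of 4 × 4 = 16): green/purple (G_P_) = 3×2 = 6; green/yellow (G_pp) = 3×2 = 6; albino/purple (ggP_) = 1×2 = 2; albino/yellow (ggpp) = 1×2 = 2
Phenotype counts (out of 16): 6 green/purple, 6 green/yellow, 2 albino/purple, 2 albino/yellow
albino/purple: 2 out of 16 → fraction 1/8
Expected count = 1/8 × 1808 = 226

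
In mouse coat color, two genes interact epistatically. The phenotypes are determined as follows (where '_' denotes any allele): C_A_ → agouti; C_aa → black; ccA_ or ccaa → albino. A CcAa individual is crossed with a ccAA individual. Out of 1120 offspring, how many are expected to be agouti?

Cross: CcAa × ccAA — consider each gene separately:
C gene: Cc × cc → 2 Cc, 2 cc → 2 C_ : 2 cc (out of 4)
A gene: Aa × AA → 2 AA, 2 Aa → 4 A_ (out of 4)
Genotype classes (out of 4 × 4 = 16): C_A_ = 2×4 = 8; ccA_ = 2×4 = 8
Apply the phenotype rules: C_A_ (8) → agouti; ccA_ (8) → albino
Phenotype counts (out of 16): 8 agouti, 8 albino
agouti: 8 out of 16 → fraction 1/2
Expected count = 1/2 × 1120 = 560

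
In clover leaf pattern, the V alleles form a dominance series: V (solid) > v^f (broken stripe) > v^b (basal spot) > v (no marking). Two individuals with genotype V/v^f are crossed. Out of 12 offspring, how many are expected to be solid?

Cross: V/v^f × V/v^f
Allele dominance: V > v^f > v^b > v
Offspring genotypes: 1 V/V, 2 V/v^f, 1 v^f/v^f
Phenotype counts: 3 solid, 1 broken stripe
solid: 3 out of 4 → fraction 3/4
Expected count = 3/4 × 12 = 9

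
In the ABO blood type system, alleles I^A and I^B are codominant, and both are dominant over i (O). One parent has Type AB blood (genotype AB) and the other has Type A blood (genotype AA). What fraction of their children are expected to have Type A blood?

Cross: AB × AA
Possible offspring genotypes: 2 AA, 2 AB
Blood type counts: 2 Type A, 2 Type AB
Probability of Type A: 2/4 = 1/2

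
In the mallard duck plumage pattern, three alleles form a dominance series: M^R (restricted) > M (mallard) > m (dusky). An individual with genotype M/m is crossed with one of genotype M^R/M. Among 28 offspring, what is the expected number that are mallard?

Cross: M/m × M^R/M
Allele dominance: M^R > M > m
Offspring genotypes: 1 M^R/M, 1 M/M, 1 M^R/m, 1 M/m
Phenotype counts: 2 restricted, 2 mallard
mallard: 2 out of 4 → fraction 1/2
Expected count = 1/2 × 28 = 14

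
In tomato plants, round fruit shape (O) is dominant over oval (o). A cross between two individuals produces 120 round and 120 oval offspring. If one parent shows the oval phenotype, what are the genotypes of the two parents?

Observed offspring: 120 round, 120 oval
The observed ratio simplifies to 1:1. One parent shows oval, so its genotype must be oo. A 1:1 offspring split requires the other parent to be heterozygous (Oo).
Parent genotypes: oo × Oo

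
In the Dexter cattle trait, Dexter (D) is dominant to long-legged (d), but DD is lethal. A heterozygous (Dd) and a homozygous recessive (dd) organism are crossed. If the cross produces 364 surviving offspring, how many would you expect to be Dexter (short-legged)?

Cross: Dd × dd
Punnett square offspring (before lethality): 2 Dd, 2 dd
No DD offspring are produced in this cross.
Dexter (short-legged): 2 out of 4 → fraction 1/2
Expected count = 1/2 × 364 = 182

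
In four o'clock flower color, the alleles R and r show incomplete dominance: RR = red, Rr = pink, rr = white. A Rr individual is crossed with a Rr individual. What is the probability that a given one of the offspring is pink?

Punnett square for Rr × Rr:
Offspring genotypes: 1 RR, 2 Rr, 1 rr
Phenotype counts: 1 red, 2 pink, 1 white
pink: 2 out of 4
Probability: 2/4 = 1/2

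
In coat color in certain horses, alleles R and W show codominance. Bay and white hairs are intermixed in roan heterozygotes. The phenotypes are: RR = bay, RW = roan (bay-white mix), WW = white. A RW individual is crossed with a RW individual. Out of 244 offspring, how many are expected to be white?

Punnett square for RW × RW:
Offspring genotypes: 1 RR, 2 RW, 1 WW
Phenotype counts: 1 bay, 2 roan (bay-white mix), 1 white
white: 1 out of 4 → fraction 1/4
Expected count = 1/4 × 244 = 61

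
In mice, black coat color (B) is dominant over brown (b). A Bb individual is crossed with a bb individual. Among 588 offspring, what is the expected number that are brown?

Punnett square for Bb × bb:
Offspring genotypes: 2 Bb, 2 bb
black: 2, brown: 2
brown: 2 out of 4 → fraction 1/2
Expected count = 1/2 × 588 = 294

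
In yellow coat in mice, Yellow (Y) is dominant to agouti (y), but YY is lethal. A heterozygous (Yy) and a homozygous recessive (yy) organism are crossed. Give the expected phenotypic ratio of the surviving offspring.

Cross: Yy × yy
Punnett square offspring (before lethality): 2 Yy, 2 yy
No YY offspring are produced in this cross.
Ratio: 1 yellow : 1 agouti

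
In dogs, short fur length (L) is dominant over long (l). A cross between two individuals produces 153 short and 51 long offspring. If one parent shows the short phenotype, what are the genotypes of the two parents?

Observed offspring: 153 short, 51 long
The observed ratio simplifies to 3:1. Long (ll) offspring appear, so each parent must contribute one l allele. The parent stated to show short carries L, so it is Ll. The other parent is then either Ll or ll: Ll × ll would give a 1:1 split, whereas Ll × Ll gives 3:1 — matching the data. So both parents are heterozygous (Ll × Ll).
Parent genotypes: Ll × Ll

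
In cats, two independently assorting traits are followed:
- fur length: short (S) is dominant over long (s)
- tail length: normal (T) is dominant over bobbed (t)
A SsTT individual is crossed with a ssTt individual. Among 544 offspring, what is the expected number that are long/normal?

Dihybrid cross SsTT × ssTt — consider each gene separately:
fur length: Ss × ss → 2 Ss, 2 ss → 2 S_ : 2 ss (out of 4)
tail length: TT × Tt → 2 TT, 2 Tt → 4 T_ (out of 4)
Combine (counts out of 4 × 4 = 16): short/normal (S_T_) = 2×4 = 8; long/normal (ssT_) = 2×4 = 8
Phenotype counts (out of 16): 8 short/normal, 8 long/normal
long/normal: 8 out of 16 → fraction 1/2
Expected count = 1/2 × 544 = 272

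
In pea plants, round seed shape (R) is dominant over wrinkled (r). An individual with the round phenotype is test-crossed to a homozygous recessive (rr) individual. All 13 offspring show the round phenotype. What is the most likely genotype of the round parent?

Test cross: ? × rr
All offspring are round.
If the unknown parent were heterozygous (Rr), about half of 13 offspring would be wrinkled; none are. The unknown parent is most likely homozygous dominant (RR).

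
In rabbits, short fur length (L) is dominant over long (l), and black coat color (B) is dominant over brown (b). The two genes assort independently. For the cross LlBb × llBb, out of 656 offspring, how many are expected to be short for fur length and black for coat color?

Dihybrid cross LlBb × llBb — consider each gene separately:
fur length: Ll × ll → 2 Ll, 2 ll → 2 L_ : 2 ll (out of 4)
coat color: Bb × Bb → 1 BB, 2 Bb, 1 bb → 3 B_ : 1 bb (out of 4)
Looking for: short (L_) and black (B_)
P(short) = 2/4, P(black) = 3/4
P(both) = 2/4 × 3/4 = 6/16 = 3/8
Expected count = 3/8 × 656 = 246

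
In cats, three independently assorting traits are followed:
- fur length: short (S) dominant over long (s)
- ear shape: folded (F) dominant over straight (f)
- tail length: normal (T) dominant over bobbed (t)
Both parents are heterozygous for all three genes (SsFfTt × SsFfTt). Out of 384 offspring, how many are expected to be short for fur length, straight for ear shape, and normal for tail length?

Trihybrid cross: SsFfTt × SsFfTt
Each trait segregates independently with a 3:1 phenotypic ratio, so each gene contributes 3/4 (dominant) or 1/4 (recessive).
Target: short (fur length), straight (ear shape), normal (tail length)
Probability = product of independent per-trait probabilities
= 3/4 × 1/4 × 3/4 = 9/64
Expected count = 9/64 × 384 = 54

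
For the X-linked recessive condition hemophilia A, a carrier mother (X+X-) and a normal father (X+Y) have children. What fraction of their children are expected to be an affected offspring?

Cross: X+X- × X+Y
Offspring: 1 X+X+, 1 X+Y, 1 X+X-, 1 X-Y
Probability of an affected offspring: 1/4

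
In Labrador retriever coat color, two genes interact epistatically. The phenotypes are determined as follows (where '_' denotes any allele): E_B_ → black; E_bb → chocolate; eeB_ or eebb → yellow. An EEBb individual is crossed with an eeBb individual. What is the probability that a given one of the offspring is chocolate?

Cross: EEBb × eeBb — consider each gene separately:
E gene: EE × ee → 4 Ee → 4 E_ (out of 4)
B gene: Bb × Bb → 1 BB, 2 Bb, 1 bb → 3 B_ : 1 bb (out of 4)
Genotype classes (out of 4 × 4 = 16): E_B_ = 4×3 = 12; E_bb = 4×1 = 4
Apply the phenotype rules: E_B_ (12) → black; E_bb (4) → chocolate
Phenotype counts (out of 16): 12 black, 4 chocolate
chocolate: 4 out of 16
Probability: 4/16 = 1/4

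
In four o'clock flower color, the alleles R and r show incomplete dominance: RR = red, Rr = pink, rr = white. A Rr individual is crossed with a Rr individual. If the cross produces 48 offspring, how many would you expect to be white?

Punnett square for Rr × Rr:
Offspring genotypes: 1 RR, 2 Rr, 1 rr
Phenotype counts: 1 red, 2 pink, 1 white
white: 1 out of 4 → fraction 1/4
Expected count = 1/4 × 48 = 12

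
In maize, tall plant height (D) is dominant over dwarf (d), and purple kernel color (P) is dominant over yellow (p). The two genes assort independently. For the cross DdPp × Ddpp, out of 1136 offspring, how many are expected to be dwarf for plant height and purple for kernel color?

Dihybrid cross DdPp × Ddpp — consider each gene separately:
plant height: Dd × Dd → 1 DD, 2 Dd, 1 dd → 3 D_ : 1 dd (out of 4)
kernel color: Pp × pp → 2 Pp, 2 pp → 2 P_ : 2 pp (out of 4)
Looking for: dwarf (dd) and purple (P_)
P(dwarf) = 1/4, P(purple) = 2/4
P(both) = 1/4 × 2/4 = 2/16 = 1/8
Expected count = 1/8 × 1136 = 142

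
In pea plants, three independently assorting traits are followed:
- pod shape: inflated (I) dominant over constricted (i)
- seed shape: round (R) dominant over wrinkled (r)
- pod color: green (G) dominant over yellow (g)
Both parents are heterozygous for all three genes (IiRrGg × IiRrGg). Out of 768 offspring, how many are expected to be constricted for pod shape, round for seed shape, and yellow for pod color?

Trihybrid cross: IiRrGg × IiRrGg
Each trait segregates independently with a 3:1 phenotypic ratio, so each gene contributes 3/4 (dominant) or 1/4 (recessive).
Target: constricted (pod shape), round (seed shape), yellow (pod color)
Probability = product of independent per-trait probabilities
= 1/4 × 3/4 × 1/4 = 3/64
Expected count = 3/64 × 768 = 36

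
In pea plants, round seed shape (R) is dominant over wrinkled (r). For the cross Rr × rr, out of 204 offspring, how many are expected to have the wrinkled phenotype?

Punnett square for Rr × rr:
Offspring genotypes: 2 Rr, 2 rr
Total offspring: 4
Count with target: 2
Probability: 2/4 = 1/2
Expected count = 1/2 × 204 = 102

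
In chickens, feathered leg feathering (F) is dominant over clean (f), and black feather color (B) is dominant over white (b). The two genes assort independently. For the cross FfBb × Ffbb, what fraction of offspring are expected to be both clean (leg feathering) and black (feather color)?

Dihybrid cross FfBb × Ffbb — consider each gene separately:
leg feathering: Ff × Ff → 1 FF, 2 Ff, 1 ff → 3 F_ : 1 ff (out of 4)
feather color: Bb × bb → 2 Bb, 2 bb → 2 B_ : 2 bb (out of 4)
Looking for: clean (ff) and black (B_)
P(clean) = 1/4, P(black) = 2/4
P(both) = 1/4 × 2/4 = 2/16 = 1/8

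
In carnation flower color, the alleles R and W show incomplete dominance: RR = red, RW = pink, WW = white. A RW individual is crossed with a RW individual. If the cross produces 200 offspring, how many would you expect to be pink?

Punnett square for RW × RW:
Offspring genotypes: 1 RR, 2 RW, 1 WW
Phenotype counts: 1 red, 2 pink, 1 white
pink: 2 out of 4 → fraction 1/2
Expected count = 1/2 × 200 = 100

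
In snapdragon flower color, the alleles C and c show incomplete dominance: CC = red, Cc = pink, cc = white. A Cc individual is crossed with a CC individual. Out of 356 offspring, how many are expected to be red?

Punnett square for Cc × CC:
Offspring genotypes: 2 CC, 2 Cc
Phenotype counts: 2 red, 2 pink
red: 2 out of 4 → fraction 1/2
Expected count = 1/2 × 356 = 178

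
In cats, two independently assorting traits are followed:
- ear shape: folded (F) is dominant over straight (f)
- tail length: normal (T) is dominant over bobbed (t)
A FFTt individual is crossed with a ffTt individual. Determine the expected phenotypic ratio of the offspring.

Dihybrid cross FFTt × ffTt — consider each gene separately:
ear shape: FF × ff → 4 Ff → 4 F_ (out of 4)
tail length: Tt × Tt → 1 TT, 2 Tt, 1 tt → 3 T_ : 1 tt (out of 4)
Combine (counts out of 4 × 4 = 16): folded/normal (F_T_) = 4×3 = 12; folded/bobbed (F_tt) = 4×1 = 4
Phenotype counts (out of 16): 12 folded/normal, 4 folded/bobbed
Ratio: 3 folded/normal : 1 folded/bobbed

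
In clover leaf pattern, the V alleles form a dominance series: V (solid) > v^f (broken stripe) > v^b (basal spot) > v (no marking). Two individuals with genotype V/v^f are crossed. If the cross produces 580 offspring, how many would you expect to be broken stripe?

Cross: V/v^f × V/v^f
Allele dominance: V > v^f > v^b > v
Offspring genotypes: 1 V/V, 2 V/v^f, 1 v^f/v^f
Phenotype counts: 3 solid, 1 broken stripe
broken stripe: 1 out of 4 → fraction 1/4
Expected count = 1/4 × 580 = 145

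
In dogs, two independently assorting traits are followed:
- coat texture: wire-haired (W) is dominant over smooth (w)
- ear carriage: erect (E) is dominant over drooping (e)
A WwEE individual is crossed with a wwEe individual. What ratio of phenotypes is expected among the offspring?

Dihybrid cross WwEE × wwEe — consider each gene separately:
coat texture: Ww × ww → 2 Ww, 2 ww → 2 W_ : 2 ww (out of 4)
ear carriage: EE × Ee → 2 EE, 2 Ee → 4 E_ (out of 4)
Combine (counts out of 4 × 4 = 16): wire-haired/erect (W_E_) = 2×4 = 8; smooth/erect (wwE_) = 2×4 = 8
Phenotype counts (out of 16): 8 wire-haired/erect, 8 smooth/erect
Ratio: 1 wire-haired/erect : 1 smooth/erect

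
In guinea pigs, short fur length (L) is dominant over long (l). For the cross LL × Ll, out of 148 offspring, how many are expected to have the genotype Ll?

Punnett square for LL × Ll:
Offspring genotypes: 2 LL, 2 Ll
Total offspring: 4
Count with target: 2
Probability: 2/4 = 1/2
Expected count = 1/2 × 148 = 74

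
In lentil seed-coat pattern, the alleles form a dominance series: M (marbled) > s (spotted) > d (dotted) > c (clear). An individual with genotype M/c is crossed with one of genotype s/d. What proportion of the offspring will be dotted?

Cross: M/c × s/d
Allele dominance: M > s > d > c
Offspring genotypes: 1 M/s, 1 M/d, 1 s/c, 1 d/c
Phenotype counts: 2 marbled, 1 spotted, 1 dotted
dotted: 1 out of 4
Probability: 1/4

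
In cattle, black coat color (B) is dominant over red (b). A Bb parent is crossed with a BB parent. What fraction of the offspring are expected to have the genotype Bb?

Punnett square for Bb × BB:
Offspring genotypes: 2 BB, 2 Bb
Total offspring: 4
Count with target: 2
Probability: 2/4 = 1/2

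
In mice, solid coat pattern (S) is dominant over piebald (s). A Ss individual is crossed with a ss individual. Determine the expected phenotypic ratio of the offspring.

Punnett square for Ss × ss:
Offspring genotypes: 2 Ss, 2 ss
solid: 2, piebald: 2
Ratio: 1:1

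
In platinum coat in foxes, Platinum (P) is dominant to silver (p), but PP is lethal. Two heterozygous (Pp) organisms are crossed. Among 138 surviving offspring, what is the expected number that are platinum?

Cross: Pp × Pp
Punnett square offspring (before lethality): 1 PP, 2 Pp, 1 pp
The PP genotype is lethal (embryos die); surviving offspring: 2 Pp, 1 pp
platinum: 2 out of 3 → fraction 2/3
Expected count = 2/3 × 138 = 92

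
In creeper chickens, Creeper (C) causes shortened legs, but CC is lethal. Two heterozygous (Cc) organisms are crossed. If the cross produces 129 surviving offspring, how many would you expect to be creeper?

Cross: Cc × Cc
Punnett square offspring (before lethality): 1 CC, 2 Cc, 1 cc
The CC genotype is lethal (embryos die); surviving offspring: 2 Cc, 1 cc
creeper: 2 out of 3 → fraction 2/3
Expected count = 2/3 × 129 = 86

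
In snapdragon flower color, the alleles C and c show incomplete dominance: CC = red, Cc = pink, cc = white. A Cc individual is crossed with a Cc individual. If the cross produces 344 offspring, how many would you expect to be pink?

Punnett square for Cc × Cc:
Offspring genotypes: 1 CC, 2 Cc, 1 cc
Phenotype counts: 1 red, 2 pink, 1 white
pink: 2 out of 4 → fraction 1/2
Expected count = 1/2 × 344 = 172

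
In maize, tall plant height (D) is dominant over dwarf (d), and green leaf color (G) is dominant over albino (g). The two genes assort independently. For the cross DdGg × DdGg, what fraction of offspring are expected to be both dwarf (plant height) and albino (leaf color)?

Dihybrid cross DdGg × DdGg — consider each gene separately:
plant height: Dd × Dd → 1 DD, 2 Dd, 1 dd → 3 D_ : 1 dd (out of 4)
leaf color: Gg × Gg → 1 GG, 2 Gg, 1 gg → 3 G_ : 1 gg (out of 4)
Looking for: dwarf (dd) and albino (gg)
P(dwarf) = 1/4, P(albino) = 1/4
P(both) = 1/4 × 1/4 = 1/16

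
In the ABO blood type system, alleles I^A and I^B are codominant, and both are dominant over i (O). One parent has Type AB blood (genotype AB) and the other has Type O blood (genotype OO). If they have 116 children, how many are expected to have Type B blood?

Cross: AB × OO
Possible offspring genotypes: 2 AO, 2 BO
Blood type counts: 2 Type A, 2 Type B
Probability of Type B: 2/4 = 1/2
Expected count = 1/2 × 116 = 58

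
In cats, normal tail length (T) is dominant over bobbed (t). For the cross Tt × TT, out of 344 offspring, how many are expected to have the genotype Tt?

Punnett square for Tt × TT:
Offspring genotypes: 2 TT, 2 Tt
Total offspring: 4
Count with target: 2
Probability: 2/4 = 1/2
Expected count = 1/2 × 344 = 172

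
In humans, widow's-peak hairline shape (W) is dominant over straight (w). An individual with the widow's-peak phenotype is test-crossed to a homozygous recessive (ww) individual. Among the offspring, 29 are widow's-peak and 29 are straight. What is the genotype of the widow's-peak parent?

Test cross: ? × ww
Offspring: 29 widow's-peak, 29 straight — approximately 1:1.
A 1:1 ratio in a test cross indicates the unknown parent is heterozygous (Ww).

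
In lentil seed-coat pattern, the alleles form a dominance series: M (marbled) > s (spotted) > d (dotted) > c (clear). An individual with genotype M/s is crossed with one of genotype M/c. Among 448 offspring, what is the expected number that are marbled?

Cross: M/s × M/c
Allele dominance: M > s > d > c
Offspring genotypes: 1 M/M, 1 M/c, 1 M/s, 1 s/c
Phenotype counts: 3 marbled, 1 spotted
marbled: 3 out of 4 → fraction 3/4
Expected count = 3/4 × 448 = 336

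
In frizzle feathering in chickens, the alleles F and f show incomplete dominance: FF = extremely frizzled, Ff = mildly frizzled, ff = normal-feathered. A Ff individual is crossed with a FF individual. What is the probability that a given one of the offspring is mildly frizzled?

Punnett square for Ff × FF:
Offspring genotypes: 2 FF, 2 Ff
Phenotype counts: 2 extremely frizzled, 2 mildly frizzled
mildly frizzled: 2 out of 4
Probability: 2/4 = 1/2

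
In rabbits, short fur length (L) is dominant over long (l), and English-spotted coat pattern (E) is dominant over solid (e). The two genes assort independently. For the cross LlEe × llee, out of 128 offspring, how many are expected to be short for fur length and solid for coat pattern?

Dihybrid cross LlEe × llee — consider each gene separately:
fur length: Ll × ll → 2 Ll, 2 ll → 2 L_ : 2 ll (out of 4)
coat pattern: Ee × ee → 2 Ee, 2 ee → 2 E_ : 2 ee (out of 4)
Looking for: short (L_) and solid (ee)
P(short) = 2/4, P(solid) = 2/4
P(both) = 2/4 × 2/4 = 4/16 = 1/4
Expected count = 1/4 × 128 = 32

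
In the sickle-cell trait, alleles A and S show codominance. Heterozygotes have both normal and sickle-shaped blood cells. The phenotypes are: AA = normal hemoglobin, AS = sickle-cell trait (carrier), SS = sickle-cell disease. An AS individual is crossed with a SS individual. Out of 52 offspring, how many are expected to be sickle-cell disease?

Punnett square for AS × SS:
Offspring genotypes: 2 AS, 2 SS
Phenotype counts: 2 sickle-cell trait (carrier), 2 sickle-cell disease
sickle-cell disease: 2 out of 4 → fraction 1/2
Expected count = 1/2 × 52 = 26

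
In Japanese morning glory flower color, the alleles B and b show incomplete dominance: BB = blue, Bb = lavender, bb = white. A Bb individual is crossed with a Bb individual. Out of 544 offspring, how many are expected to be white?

Punnett square for Bb × Bb:
Offspring genotypes: 1 BB, 2 Bb, 1 bb
Phenotype counts: 1 blue, 2 lavender, 1 white
white: 1 out of 4 → fraction 1/4
Expected count = 1/4 × 544 = 136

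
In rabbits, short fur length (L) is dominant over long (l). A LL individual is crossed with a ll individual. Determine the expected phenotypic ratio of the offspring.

Punnett square for LL × ll:
Offspring genotypes: 4 Ll
short: 4, long: 0
Ratio: all short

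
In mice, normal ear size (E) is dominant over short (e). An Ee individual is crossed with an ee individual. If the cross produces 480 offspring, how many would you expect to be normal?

Punnett square for Ee × ee:
Offspring genotypes: 2 Ee, 2 ee
normal: 2, short: 2
normal: 2 out of 4 → fraction 1/2
Expected count = 1/2 × 480 = 240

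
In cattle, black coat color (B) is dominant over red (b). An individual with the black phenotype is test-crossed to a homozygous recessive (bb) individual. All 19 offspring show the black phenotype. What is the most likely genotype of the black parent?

Test cross: ? × bb
All offspring are black.
If the unknown parent were heterozygous (Bb), about half of 19 offspring would be red; none are. The unknown parent is most likely homozygous dominant (BB).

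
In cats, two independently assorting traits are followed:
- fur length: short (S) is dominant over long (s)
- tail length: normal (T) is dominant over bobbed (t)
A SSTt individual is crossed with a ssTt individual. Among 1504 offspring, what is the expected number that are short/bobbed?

Dihybrid cross SSTt × ssTt — consider each gene separately:
fur length: SS × ss → 4 Ss → 4 S_ (out of 4)
tail length: Tt × Tt → 1 TT, 2 Tt, 1 tt → 3 T_ : 1 tt (out of 4)
Combine (counts out of 4 × 4 = 16): short/normal (S_T_) = 4×3 = 12; short/bobbed (S_tt) = 4×1 = 4
Phenotype counts (out of 16): 12 short/normal, 4 short/bobbed
short/bobbed: 4 out of 16 → fraction 1/4
Expected count = 1/4 × 1504 = 376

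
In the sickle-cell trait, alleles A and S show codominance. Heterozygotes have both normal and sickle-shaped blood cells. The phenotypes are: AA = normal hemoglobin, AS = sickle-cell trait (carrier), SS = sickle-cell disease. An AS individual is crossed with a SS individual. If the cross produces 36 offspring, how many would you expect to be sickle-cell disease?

Punnett square for AS × SS:
Offspring genotypes: 2 AS, 2 SS
Phenotype counts: 2 sickle-cell trait (carrier), 2 sickle-cell disease
sickle-cell disease: 2 out of 4 → fraction 1/2
Expected count = 1/2 × 36 = 18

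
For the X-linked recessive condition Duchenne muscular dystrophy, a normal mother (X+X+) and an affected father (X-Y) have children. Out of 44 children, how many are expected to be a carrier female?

Cross: X+X+ × X-Y
Offspring: 2 X+X-, 2 X+Y
Probability of a carrier female: 2/4 = 1/2
Expected count = 1/2 × 44 = 22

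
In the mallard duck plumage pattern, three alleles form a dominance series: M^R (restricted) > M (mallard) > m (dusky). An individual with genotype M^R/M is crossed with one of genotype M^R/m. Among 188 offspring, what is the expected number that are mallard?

Cross: M^R/M × M^R/m
Allele dominance: M^R > M > m
Offspring genotypes: 1 M^R/M^R, 1 M^R/m, 1 M^R/M, 1 M/m
Phenotype counts: 3 restricted, 1 mallard
mallard: 1 out of 4 → fraction 1/4
Expected count = 1/4 × 188 = 47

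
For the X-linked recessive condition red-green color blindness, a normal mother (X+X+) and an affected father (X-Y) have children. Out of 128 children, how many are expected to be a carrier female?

Cross: X+X+ × X-Y
Offspring: 2 X+X-, 2 X+Y
Probability of a carrier female: 2/4 = 1/2
Expected count = 1/2 × 128 = 64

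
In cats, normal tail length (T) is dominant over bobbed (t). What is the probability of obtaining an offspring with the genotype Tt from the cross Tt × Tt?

Punnett square for Tt × Tt:
Offspring genotypes: 1 TT, 2 Tt, 1 tt
Total offspring: 4
Count with target: 2
Probability: 2/4 = 1/2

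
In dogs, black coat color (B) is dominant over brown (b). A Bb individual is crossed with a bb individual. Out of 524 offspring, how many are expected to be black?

Punnett square for Bb × bb:
Offspring genotypes: 2 Bb, 2 bb
black: 2, brown: 2
black: 2 out of 4 → fraction 1/2
Expected count = 1/2 × 524 = 262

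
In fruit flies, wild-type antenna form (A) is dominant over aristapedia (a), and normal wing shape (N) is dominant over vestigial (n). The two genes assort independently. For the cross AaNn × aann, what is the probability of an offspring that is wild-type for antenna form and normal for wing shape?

Dihybrid cross AaNn × aann — consider each gene separately:
antenna form: Aa × aa → 2 Aa, 2 aa → 2 A_ : 2 aa (out of 4)
wing shape: Nn × nn → 2 Nn, 2 nn → 2 N_ : 2 nn (out of 4)
Looking for: wild-type (A_) and normal (N_)
P(wild-type) = 2/4, P(normal) = 2/4
P(both) = 2/4 × 2/4 = 4/16 = 1/4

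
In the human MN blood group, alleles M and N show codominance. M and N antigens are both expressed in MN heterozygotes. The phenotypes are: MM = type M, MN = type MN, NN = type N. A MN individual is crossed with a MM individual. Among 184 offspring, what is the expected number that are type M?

Punnett square for MN × MM:
Offspring genotypes: 2 MM, 2 MN
Phenotype counts: 2 type M, 2 type MN
type M: 2 out of 4 → fraction 1/2
Expected count = 1/2 × 184 = 92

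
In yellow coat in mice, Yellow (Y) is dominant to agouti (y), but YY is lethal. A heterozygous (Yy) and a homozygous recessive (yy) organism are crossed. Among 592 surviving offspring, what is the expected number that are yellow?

Cross: Yy × yy
Punnett square offspring (before lethality): 2 Yy, 2 yy
No YY offspring are produced in this cross.
yellow: 2 out of 4 → fraction 1/2
Expected count = 1/2 × 592 = 296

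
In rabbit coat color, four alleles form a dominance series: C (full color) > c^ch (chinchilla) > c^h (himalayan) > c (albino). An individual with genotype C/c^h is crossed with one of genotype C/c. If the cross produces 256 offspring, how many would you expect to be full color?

Cross: C/c^h × C/c
Allele dominance: C > c^ch > c^h > c
Offspring genotypes: 1 C/C, 1 C/c, 1 C/c^h, 1 c^h/c
Phenotype counts: 3 full color, 1 himalayan
full color: 3 out of 4 → fraction 3/4
Expected count = 3/4 × 256 = 192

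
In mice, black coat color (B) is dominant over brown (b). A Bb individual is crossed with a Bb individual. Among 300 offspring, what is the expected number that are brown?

Punnett square for Bb × Bb:
Offspring genotypes: 1 BB, 2 Bb, 1 bb
black: 3, brown: 1
brown: 1 out of 4 → fraction 1/4
Expected count = 1/4 × 300 = 75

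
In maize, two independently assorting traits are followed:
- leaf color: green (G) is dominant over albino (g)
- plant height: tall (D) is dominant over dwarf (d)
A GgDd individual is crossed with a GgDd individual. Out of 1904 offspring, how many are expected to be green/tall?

Dihybrid cross GgDd × GgDd — consider each gene separately:
leaf color: Gg × Gg → 1 GG, 2 Gg, 1 gg → 3 G_ : 1 gg (out of 4)
plant height: Dd × Dd → 1 DD, 2 Dd, 1 dd → 3 D_ : 1 dd (out of 4)
Combine (counts out of 4 × 4 = 16): green/tall (G_D_) = 3×3 = 9; green/dwarf (G_dd) = 3×1 = 3; albino/tall (ggD_) = 1×3 = 3; albino/dwarf (ggdd) = 1×1 = 1
Phenotype counts (out of 16): 9 green/tall, 3 green/dwarf, 3 albino/tall, 1 albino/dwarf
green/tall: 9 out of 16 → fraction 9/16
Expected count = 9/16 × 1904 = 1071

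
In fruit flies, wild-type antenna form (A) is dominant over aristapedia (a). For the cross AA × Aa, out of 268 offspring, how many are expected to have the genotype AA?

Punnett square for AA × Aa:
Offspring genotypes: 2 AA, 2 Aa
Total offspring: 4
Count with target: 2
Probability: 2/4 = 1/2
Expected count = 1/2 × 268 = 134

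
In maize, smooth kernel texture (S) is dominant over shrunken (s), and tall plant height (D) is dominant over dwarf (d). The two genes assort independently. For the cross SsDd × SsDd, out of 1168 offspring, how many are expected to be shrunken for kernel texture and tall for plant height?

Dihybrid cross SsDd × SsDd — consider each gene separately:
kernel texture: Ss × Ss → 1 SS, 2 Ss, 1 ss → 3 S_ : 1 ss (out of 4)
plant height: Dd × Dd → 1 DD, 2 Dd, 1 dd → 3 D_ : 1 dd (out of 4)
Looking for: shrunken (ss) and tall (D_)
P(shrunken) = 1/4, P(tall) = 3/4
P(both) = 1/4 × 3/4 = 3/16
Expected count = 3/16 × 1168 = 219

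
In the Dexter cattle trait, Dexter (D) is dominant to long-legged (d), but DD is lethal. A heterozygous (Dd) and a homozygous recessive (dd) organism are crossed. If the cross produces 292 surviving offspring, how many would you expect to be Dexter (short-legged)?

Cross: Dd × dd
Punnett square offspring (before lethality): 2 Dd, 2 dd
No DD offspring are produced in this cross.
Dexter (short-legged): 2 out of 4 → fraction 1/2
Expected count = 1/2 × 292 = 146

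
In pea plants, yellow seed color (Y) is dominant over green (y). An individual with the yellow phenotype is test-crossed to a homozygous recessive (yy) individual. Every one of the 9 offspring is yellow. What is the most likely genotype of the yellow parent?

Test cross: ? × yy
All offspring are yellow.
If the unknown parent were heterozygous (Yy), about half of 9 offspring would be green; none are. The unknown parent is most likely homozygous dominant (YY).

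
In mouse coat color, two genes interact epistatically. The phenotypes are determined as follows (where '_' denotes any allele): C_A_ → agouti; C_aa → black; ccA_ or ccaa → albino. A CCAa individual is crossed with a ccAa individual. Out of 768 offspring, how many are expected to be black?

Cross: CCAa × ccAa — consider each gene separately:
C gene: CC × cc → 4 Cc → 4 C_ (out of 4)
A gene: Aa × Aa → 1 AA, 2 Aa, 1 aa → 3 A_ : 1 aa (out of 4)
Genotype classes (out of 4 × 4 = 16): C_A_ = 4×3 = 12; C_aa = 4×1 = 4
Apply the phenotype rules: C_A_ (12) → agouti; C_aa (4) → black
Phenotype counts (out of 16): 12 agouti, 4 black
black: 4 out of 16 → fraction 1/4
Expected count = 1/4 × 768 = 192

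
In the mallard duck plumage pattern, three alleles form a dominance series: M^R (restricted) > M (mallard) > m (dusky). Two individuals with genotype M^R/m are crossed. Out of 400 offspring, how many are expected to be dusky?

Cross: M^R/m × M^R/m
Allele dominance: M^R > M > m
Offspring genotypes: 1 M^R/M^R, 2 M^R/m, 1 m/m
Phenotype counts: 3 restricted, 1 dusky
dusky: 1 out of 4 → fraction 1/4
Expected count = 1/4 × 400 = 100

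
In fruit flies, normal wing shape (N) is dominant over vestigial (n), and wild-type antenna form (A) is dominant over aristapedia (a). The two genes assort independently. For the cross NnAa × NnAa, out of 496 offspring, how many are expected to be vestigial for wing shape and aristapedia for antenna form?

Dihybrid cross NnAa × NnAa — consider each gene separately:
wing shape: Nn × Nn → 1 NN, 2 Nn, 1 nn → 3 N_ : 1 nn (out of 4)
antenna form: Aa × Aa → 1 AA, 2 Aa, 1 aa → 3 A_ : 1 aa (out of 4)
Looking for: vestigial (nn) and aristapedia (aa)
P(vestigial) = 1/4, P(aristapedia) = 1/4
P(both) = 1/4 × 1/4 = 1/16
Expected count = 1/16 × 496 = 31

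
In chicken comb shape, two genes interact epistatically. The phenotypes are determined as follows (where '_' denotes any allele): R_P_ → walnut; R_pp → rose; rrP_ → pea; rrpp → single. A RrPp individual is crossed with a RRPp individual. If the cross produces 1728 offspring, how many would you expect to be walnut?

Cross: RrPp × RRPp — consider each gene separately:
R gene: Rr × RR → 2 RR, 2 Rr → 4 R_ (out of 4)
P gene: Pp × Pp → 1 PP, 2 Pp, 1 pp → 3 P_ : 1 pp (out of 4)
Genotype classes (out of 4 × 4 = 16): R_P_ = 4×3 = 12; R_pp = 4×1 = 4
Apply the phenotype rules: R_P_ (12) → walnut; R_pp (4) → rose
Phenotype counts (out of 16): 12 walnut, 4 rose
walnut: 12 out of 16 → fraction 3/4
Expected count = 3/4 × 1728 = 1296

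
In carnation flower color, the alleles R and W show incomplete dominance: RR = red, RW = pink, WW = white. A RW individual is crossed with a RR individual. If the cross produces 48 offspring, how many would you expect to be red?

Punnett square for RW × RR:
Offspring genotypes: 2 RR, 2 RW
Phenotype counts: 2 red, 2 pink
red: 2 out of 4 → fraction 1/2
Expected count = 1/2 × 48 = 24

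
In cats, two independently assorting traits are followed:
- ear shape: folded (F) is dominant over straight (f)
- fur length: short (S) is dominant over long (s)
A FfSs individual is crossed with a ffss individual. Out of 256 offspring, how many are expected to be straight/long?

Dihybrid cross FfSs × ffss — consider each gene separately:
ear shape: Ff × ff → 2 Ff, 2 ff → 2 F_ : 2 ff (out of 4)
fur length: Ss × ss → 2 Ss, 2 ss → 2 S_ : 2 ss (out of 4)
Combine (counts out of 4 × 4 = 16): folded/short (F_S_) = 2×2 = 4; folded/long (F_ss) = 2×2 = 4; straight/short (ffS_) = 2×2 = 4; straight/long (ffss) = 2×2 = 4
Phenotype counts (out of 16): 4 folded/short, 4 folded/long, 4 straight/short, 4 straight/long
straight/long: 4 out of 16 → fraction 1/4
Expected count = 1/4 × 256 = 64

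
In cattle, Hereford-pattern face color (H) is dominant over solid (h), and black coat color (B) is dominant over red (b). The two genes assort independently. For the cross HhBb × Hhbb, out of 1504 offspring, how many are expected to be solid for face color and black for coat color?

Dihybrid cross HhBb × Hhbb — consider each gene separately:
face color: Hh × Hh → 1 HH, 2 Hh, 1 hh → 3 H_ : 1 hh (out of 4)
coat color: Bb × bb → 2 Bb, 2 bb → 2 B_ : 2 bb (out of 4)
Looking for: solid (hh) and black (B_)
P(solid) = 1/4, P(black) = 2/4
P(both) = 1/4 × 2/4 = 2/16 = 1/8
Expected count = 1/8 × 1504 = 188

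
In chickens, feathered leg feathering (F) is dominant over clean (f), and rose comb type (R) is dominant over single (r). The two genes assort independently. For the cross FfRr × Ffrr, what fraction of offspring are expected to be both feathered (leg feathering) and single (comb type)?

Dihybrid cross FfRr × Ffrr — consider each gene separately:
leg feathering: Ff × Ff → 1 FF, 2 Ff, 1 ff → 3 F_ : 1 ff (out of 4)
comb type: Rr × rr → 2 Rr, 2 rr → 2 R_ : 2 rr (out of 4)
Looking for: feathered (F_) and single (rr)
P(feathered) = 3/4, P(single) = 2/4
P(both) = 3/4 × 2/4 = 6/16 = 3/8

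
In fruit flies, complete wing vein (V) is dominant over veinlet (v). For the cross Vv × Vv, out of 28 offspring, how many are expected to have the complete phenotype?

Punnett square for Vv × Vv:
Offspring genotypes: 1 VV, 2 Vv, 1 vv
Total offspring: 4
Count with target: 3
Probability: 3/4
Expected count = 3/4 × 28 = 21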